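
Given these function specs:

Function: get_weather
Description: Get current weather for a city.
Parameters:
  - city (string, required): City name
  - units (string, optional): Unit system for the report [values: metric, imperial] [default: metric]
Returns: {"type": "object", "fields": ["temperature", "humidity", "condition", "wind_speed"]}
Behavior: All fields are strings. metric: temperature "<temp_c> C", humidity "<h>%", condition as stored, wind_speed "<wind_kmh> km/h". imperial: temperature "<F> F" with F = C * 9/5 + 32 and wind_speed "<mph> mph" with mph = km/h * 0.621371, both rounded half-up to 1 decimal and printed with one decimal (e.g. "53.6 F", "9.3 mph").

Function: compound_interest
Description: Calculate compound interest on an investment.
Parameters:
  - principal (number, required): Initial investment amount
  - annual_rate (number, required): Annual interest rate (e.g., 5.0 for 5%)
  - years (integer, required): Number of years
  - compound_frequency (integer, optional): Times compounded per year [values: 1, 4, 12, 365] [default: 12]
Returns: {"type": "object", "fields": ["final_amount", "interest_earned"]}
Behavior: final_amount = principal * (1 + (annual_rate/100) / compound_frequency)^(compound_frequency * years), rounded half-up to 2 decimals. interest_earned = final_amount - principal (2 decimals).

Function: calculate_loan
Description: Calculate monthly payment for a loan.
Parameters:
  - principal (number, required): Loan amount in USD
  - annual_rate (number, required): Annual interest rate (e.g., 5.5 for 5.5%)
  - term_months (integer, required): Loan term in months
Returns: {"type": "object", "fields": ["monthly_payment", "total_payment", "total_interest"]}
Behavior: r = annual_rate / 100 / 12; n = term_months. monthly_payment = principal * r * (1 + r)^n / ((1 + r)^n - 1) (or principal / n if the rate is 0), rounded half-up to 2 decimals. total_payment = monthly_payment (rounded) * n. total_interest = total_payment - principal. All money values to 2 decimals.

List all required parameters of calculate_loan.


Parameters of calculate_loan and their required/optional flag:
  principal: required
  annual_rate: required
  term_months: required
annual_rate, principal, term_months


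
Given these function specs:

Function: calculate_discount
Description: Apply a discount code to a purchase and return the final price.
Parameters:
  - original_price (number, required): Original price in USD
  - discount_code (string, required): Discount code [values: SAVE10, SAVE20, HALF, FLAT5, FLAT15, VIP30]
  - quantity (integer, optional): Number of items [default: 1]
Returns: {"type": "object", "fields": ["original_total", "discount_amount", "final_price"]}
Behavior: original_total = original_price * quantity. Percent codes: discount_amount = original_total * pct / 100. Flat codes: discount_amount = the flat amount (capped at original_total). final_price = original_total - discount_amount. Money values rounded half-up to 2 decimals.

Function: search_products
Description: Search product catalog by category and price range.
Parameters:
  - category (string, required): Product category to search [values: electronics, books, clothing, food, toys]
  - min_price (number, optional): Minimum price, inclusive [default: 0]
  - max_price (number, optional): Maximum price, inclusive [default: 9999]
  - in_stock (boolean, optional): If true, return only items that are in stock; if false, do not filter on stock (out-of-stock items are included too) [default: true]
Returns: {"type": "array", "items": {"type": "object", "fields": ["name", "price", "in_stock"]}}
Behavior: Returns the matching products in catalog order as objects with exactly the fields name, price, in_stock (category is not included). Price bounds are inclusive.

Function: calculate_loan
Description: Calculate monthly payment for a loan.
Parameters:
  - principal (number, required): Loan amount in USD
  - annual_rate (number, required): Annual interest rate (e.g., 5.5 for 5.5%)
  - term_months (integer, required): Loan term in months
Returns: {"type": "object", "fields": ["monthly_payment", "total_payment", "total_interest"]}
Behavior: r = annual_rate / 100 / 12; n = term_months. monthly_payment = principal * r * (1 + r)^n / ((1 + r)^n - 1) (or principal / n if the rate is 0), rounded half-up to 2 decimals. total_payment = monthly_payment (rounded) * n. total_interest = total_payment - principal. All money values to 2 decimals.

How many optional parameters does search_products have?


Parameters of search_products: category (required), min_price (optional), max_price (optional), in_stock (optional)
Optional count:
3


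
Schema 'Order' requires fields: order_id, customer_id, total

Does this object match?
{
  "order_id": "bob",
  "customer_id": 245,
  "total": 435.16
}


Checking required fields... All present.
Valid - all required fields present


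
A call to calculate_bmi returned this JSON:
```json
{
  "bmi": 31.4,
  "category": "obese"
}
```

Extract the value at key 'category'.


obese


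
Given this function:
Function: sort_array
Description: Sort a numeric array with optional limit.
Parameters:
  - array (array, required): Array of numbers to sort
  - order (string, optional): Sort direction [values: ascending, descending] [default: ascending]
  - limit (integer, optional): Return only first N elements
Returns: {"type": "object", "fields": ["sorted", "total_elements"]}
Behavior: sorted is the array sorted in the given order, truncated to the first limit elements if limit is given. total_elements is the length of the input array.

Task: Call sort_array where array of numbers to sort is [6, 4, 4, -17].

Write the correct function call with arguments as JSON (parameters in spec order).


Mapping each described value to its parameter name:
  'Array of numbers to sort' -> array = [6, 4, 4, -17]
sort_array({"array": [6, 4, 4, -17]})


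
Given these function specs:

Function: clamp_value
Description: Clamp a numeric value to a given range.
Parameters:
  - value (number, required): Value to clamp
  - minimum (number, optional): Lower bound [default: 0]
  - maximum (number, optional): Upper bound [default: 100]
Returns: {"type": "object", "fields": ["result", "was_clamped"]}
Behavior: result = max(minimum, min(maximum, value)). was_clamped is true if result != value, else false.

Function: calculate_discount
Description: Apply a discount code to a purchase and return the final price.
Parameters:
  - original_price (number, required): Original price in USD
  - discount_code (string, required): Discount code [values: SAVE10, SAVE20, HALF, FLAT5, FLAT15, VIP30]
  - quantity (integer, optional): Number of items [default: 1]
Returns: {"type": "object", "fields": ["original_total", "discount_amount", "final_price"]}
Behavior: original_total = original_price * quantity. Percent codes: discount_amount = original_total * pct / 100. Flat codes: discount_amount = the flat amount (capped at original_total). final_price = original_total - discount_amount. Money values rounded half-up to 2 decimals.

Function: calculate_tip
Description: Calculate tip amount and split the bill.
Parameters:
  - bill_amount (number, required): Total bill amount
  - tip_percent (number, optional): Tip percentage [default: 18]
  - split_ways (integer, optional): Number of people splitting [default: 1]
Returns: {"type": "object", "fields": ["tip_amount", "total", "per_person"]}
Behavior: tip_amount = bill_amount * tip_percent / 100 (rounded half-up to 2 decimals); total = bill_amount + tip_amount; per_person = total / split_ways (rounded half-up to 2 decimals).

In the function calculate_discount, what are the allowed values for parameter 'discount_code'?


The calculate_discount spec declares:
  - discount_code (string, required): Discount code [values: SAVE10, SAVE20, HALF, FLAT5, FLAT15, VIP30]
Allowed values:
SAVE10, SAVE20, HALF, FLAT5, FLAT15, VIP30


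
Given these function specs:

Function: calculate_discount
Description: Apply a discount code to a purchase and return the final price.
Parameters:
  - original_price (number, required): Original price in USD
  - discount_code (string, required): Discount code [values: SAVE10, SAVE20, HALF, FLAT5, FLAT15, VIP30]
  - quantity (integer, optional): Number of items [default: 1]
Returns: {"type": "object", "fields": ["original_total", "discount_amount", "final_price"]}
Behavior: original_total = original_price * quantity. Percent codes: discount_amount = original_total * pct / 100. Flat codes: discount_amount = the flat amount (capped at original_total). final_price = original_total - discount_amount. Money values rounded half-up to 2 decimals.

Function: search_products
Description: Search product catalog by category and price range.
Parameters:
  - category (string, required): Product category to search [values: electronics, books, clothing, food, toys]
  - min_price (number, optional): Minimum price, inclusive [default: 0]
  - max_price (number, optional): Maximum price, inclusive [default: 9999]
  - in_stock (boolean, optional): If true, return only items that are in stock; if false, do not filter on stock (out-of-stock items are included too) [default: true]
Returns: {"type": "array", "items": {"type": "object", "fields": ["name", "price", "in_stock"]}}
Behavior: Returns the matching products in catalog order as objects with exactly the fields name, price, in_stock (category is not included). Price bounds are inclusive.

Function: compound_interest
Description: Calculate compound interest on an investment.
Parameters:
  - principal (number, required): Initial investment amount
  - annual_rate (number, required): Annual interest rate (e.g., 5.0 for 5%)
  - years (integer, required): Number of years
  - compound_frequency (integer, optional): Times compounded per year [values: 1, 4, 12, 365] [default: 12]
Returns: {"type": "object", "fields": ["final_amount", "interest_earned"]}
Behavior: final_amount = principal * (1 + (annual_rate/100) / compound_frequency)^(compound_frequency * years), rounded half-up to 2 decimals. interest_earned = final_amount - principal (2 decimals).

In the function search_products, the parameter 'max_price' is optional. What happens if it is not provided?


The search_products spec declares:
  - max_price (number, optional): Maximum price, inclusive [default: 9999]
It defaults to 9999


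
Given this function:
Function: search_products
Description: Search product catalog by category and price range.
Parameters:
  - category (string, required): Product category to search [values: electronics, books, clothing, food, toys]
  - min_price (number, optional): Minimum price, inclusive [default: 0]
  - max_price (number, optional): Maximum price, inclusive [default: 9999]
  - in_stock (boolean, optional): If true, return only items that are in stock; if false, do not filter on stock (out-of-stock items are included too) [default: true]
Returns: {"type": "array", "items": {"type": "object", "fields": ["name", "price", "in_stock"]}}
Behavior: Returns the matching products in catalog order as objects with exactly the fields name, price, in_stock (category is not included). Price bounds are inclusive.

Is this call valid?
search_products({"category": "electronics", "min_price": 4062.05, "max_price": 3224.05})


Checking all required parameters present and types match... All valid.
Valid


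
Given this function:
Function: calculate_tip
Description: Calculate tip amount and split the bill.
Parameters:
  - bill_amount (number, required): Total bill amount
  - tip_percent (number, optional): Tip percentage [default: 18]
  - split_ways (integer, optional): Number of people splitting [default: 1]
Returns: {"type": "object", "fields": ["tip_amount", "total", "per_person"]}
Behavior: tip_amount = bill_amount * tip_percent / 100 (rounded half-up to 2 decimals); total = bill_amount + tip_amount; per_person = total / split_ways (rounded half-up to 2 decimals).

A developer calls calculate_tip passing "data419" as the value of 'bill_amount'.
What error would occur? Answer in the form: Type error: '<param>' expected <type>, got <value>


Spec: 'bill_amount' is declared as number; "data419" is a string.
Type error: 'bill_amount' expected number, got "data419"


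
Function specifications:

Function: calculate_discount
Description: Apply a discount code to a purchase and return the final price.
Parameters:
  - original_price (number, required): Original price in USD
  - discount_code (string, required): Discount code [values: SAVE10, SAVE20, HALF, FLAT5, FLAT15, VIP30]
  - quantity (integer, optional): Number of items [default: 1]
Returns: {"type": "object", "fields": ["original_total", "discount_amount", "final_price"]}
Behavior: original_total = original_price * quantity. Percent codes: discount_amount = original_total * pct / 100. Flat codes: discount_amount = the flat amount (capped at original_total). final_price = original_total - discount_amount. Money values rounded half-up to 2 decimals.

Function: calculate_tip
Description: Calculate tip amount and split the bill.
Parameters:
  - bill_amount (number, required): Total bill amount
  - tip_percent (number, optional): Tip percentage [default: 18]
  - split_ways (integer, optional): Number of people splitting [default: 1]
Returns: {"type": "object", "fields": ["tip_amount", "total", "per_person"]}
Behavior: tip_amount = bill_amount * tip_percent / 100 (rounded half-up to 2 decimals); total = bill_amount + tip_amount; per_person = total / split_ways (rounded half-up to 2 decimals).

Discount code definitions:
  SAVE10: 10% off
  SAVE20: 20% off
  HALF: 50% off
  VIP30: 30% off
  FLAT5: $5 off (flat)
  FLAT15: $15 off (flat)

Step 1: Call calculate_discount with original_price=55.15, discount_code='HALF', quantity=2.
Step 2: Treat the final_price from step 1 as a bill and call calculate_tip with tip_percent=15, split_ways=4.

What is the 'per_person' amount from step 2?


Step 1: calculate_discount(original_price=55.15, discount_code=HALF, quantity=2)
  original_total = 55.15 * 2 = 110.30
  HALF = 50% off: discount_amount = 110.30 * 50/100 = 55.15 -> 55.15
  final_price = 110.30 - 55.15 = 55.15
  -> final_price = 55.15
Step 2: calculate_tip(bill_amount=55.15, tip_percent=15, split_ways=4)
  tip_amount = 55.15 * 15/100 = 8.2725 -> 8.27
  total = 55.15 + 8.27 = 63.42
  per_person = 63.42 / 4 = 15.855 -> 15.86
  -> per_person = 15.86
$15.86


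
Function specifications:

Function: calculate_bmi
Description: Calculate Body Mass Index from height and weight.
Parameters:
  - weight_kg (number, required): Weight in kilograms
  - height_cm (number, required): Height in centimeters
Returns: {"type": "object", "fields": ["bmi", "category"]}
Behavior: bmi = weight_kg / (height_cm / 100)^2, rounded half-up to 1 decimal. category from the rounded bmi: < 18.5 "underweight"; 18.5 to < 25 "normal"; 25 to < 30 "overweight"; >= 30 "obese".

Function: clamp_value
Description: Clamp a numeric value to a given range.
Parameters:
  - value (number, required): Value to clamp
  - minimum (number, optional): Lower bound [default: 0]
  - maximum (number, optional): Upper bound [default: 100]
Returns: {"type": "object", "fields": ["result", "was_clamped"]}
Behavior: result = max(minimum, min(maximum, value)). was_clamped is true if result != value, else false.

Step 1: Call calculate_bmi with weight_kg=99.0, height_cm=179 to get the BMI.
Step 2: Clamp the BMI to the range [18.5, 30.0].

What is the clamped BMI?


Step 1: calculate_bmi(weight_kg=99.0, height_cm=179)
  height_m = 179 / 100 = 1.79
  bmi = 99.0 / 1.79^2 = 99.0 / 3.2041 = 30.897912 -> 30.9
  30.9 >= 30 -> obese
  -> bmi = 30.9
Step 2: clamp_value(value=30.9, minimum=18.5, maximum=30.0)
  result = max(18.5, min(30.0, 30.9)) = max(18.5, 30.0) = 30.0
  was_clamped = (30.0 != 30.9) = true
  -> result = 30.0
30.0


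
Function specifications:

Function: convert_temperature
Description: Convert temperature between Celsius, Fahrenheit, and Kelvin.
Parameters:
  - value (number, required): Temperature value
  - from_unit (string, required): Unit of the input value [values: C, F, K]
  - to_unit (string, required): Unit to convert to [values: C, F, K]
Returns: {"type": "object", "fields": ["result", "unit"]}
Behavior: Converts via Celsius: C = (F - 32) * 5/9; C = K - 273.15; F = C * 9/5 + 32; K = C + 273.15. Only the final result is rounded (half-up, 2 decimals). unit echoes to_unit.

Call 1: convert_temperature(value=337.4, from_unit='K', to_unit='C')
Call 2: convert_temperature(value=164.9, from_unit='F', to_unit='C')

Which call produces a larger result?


Call 1:
  To C: 337.4 - 273.15 = 64.25
  Target is C: 64.25
  Round to 2 decimals: 64.25
  -> 64.25 C
Call 2:
  To C: (164.9 - 32) * 5/9 = 73.833333
  Target is C: 73.833333
  Round to 2 decimals: 73.83
  -> 73.83 C
Call 2 (73.83 C)


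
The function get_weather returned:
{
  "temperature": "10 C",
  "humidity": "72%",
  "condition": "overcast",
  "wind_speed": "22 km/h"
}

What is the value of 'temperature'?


10 C


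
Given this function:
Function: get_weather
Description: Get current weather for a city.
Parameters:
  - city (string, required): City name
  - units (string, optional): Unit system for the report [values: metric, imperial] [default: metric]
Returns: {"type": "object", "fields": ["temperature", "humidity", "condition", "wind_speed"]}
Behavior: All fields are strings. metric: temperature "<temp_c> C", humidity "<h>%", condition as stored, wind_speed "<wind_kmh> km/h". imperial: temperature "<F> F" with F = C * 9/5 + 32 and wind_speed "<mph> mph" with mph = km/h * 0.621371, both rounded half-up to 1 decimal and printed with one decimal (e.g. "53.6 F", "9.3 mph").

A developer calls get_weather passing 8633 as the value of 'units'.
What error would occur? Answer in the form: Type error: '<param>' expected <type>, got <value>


Spec: 'units' is declared as string; 8633 is an integer.
Type error: 'units' expected string, got 8633


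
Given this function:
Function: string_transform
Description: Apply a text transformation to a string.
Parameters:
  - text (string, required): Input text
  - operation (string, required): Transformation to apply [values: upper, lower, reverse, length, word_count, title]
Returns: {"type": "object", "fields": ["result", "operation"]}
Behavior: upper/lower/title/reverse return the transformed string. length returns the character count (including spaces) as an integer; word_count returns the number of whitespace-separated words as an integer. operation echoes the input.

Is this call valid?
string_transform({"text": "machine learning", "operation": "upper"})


Checking all required parameters present and types match... All valid.
Valid


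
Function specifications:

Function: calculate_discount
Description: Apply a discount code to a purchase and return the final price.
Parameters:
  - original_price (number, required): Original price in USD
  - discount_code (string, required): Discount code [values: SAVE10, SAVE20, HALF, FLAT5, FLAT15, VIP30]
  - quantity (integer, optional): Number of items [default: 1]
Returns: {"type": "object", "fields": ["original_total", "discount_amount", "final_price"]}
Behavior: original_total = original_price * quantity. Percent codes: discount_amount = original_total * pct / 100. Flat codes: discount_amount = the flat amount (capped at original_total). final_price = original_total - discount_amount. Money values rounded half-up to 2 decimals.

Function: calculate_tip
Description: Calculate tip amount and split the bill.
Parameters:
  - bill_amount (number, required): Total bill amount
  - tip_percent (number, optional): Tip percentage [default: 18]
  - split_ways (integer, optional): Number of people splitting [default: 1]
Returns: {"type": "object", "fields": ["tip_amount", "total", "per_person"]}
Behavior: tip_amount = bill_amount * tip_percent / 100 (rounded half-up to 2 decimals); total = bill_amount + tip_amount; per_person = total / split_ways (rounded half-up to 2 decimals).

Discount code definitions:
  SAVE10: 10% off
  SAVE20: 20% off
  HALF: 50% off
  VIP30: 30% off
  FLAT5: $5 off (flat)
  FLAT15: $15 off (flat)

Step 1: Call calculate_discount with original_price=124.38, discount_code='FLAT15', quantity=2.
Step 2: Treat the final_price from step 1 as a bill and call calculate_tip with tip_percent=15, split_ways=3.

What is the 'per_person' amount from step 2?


Step 1: calculate_discount(original_price=124.38, discount_code=FLAT15, quantity=2)
  original_total = 124.38 * 2 = 248.76
  FLAT15 = $15 flat: discount_amount = min(15.00, 248.76) = 15.00
  final_price = 248.76 - 15.00 = 233.76
  -> final_price = 233.76
Step 2: calculate_tip(bill_amount=233.76, tip_percent=15, split_ways=3)
  tip_amount = 233.76 * 15/100 = 35.064 -> 35.06
  total = 233.76 + 35.06 = 268.82
  per_person = 268.82 / 3 = 89.606667 -> 89.61
  -> per_person = 89.61
$89.61


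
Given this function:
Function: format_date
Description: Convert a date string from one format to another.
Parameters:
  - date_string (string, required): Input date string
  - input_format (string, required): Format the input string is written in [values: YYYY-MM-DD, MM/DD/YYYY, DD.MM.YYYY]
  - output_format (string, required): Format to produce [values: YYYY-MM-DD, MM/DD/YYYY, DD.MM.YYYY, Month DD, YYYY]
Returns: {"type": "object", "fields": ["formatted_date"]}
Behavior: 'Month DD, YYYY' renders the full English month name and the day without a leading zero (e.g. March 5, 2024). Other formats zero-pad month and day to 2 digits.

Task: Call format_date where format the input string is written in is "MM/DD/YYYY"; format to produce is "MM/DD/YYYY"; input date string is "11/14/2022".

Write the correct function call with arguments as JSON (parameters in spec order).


Mapping each described value to its parameter name:
  'Format the input string is written in' -> input_format = "MM/DD/YYYY"
  'Format to produce' -> output_format = "MM/DD/YYYY"
  'Input date string' -> date_string = "11/14/2022"
format_date({"date_string": "11/14/2022", "input_format": "MM/DD/YYYY", "output_format": "MM/DD/YYYY"})


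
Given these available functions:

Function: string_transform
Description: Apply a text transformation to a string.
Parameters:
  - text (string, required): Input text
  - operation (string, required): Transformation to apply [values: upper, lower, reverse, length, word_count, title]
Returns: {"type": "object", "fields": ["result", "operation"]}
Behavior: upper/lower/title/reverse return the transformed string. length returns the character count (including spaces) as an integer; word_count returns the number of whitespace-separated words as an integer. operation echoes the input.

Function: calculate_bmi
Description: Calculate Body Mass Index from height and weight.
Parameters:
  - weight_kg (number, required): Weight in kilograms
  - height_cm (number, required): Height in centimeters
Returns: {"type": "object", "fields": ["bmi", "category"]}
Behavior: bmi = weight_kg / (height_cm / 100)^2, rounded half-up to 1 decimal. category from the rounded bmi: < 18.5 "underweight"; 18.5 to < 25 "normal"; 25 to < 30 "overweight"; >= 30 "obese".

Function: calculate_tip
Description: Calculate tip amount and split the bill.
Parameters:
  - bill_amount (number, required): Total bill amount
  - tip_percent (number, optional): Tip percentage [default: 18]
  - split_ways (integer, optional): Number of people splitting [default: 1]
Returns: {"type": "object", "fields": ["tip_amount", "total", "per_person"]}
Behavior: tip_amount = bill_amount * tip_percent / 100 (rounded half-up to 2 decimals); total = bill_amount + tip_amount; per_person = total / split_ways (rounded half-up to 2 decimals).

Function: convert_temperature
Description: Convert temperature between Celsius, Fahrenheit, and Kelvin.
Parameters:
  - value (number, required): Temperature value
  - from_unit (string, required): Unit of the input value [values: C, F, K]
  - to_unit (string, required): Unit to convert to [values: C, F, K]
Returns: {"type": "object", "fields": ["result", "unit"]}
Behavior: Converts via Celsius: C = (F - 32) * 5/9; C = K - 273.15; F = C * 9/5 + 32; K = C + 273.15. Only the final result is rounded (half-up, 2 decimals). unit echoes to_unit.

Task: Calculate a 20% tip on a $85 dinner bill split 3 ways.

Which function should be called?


The task needs a function whose description is: Calculate tip amount and split the bill.
calculate_tip


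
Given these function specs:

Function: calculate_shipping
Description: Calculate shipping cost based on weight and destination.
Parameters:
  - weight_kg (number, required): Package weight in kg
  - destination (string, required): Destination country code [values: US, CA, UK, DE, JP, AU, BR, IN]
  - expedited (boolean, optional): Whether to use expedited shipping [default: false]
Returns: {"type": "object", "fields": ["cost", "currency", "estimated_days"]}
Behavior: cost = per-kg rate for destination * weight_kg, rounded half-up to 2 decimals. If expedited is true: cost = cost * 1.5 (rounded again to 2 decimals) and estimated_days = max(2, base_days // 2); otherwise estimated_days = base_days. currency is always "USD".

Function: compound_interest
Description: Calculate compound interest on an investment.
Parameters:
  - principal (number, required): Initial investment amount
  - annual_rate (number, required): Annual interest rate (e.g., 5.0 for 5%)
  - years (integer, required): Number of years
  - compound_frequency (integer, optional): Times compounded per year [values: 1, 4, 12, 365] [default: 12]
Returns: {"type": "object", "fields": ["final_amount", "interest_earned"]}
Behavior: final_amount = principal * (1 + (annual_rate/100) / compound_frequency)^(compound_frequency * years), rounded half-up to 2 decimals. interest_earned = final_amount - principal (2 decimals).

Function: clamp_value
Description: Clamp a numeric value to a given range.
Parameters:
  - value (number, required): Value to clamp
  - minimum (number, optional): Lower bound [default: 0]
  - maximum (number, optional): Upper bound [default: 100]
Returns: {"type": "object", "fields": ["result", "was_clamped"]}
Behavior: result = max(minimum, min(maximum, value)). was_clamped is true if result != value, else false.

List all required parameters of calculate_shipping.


Parameters of calculate_shipping and their required/optional flag:
  weight_kg: required
  destination: required
  expedited: optional
destination, weight_kg


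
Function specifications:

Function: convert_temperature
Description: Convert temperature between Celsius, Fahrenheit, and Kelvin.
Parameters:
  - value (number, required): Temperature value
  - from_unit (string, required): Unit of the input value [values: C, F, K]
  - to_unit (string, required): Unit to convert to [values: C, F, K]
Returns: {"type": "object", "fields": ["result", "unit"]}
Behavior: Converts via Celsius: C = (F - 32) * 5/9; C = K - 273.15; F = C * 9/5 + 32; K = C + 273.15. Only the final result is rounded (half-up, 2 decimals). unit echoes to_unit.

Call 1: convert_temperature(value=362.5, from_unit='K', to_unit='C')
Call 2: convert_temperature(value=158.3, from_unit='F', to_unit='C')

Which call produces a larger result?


Call 1:
  To C: 362.5 - 273.15 = 89.35
  Target is C: 89.35
  Round to 2 decimals: 89.35
  -> 89.35 C
Call 2:
  To C: (158.3 - 32) * 5/9 = 70.166667
  Target is C: 70.166667
  Round to 2 decimals: 70.17
  -> 70.17 C
Call 1 (89.35 C)


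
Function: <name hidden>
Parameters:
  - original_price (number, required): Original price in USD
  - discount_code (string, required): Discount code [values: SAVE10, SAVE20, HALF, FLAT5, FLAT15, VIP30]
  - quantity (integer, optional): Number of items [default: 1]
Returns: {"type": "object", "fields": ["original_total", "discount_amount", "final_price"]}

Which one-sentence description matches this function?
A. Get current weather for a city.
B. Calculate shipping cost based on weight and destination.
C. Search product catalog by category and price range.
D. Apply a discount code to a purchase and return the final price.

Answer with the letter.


Parameters original_price, discount_code, quantity and return ["original_total", "discount_amount", "final_price"] fit: Apply a discount code to a purchase and return the final price.
D


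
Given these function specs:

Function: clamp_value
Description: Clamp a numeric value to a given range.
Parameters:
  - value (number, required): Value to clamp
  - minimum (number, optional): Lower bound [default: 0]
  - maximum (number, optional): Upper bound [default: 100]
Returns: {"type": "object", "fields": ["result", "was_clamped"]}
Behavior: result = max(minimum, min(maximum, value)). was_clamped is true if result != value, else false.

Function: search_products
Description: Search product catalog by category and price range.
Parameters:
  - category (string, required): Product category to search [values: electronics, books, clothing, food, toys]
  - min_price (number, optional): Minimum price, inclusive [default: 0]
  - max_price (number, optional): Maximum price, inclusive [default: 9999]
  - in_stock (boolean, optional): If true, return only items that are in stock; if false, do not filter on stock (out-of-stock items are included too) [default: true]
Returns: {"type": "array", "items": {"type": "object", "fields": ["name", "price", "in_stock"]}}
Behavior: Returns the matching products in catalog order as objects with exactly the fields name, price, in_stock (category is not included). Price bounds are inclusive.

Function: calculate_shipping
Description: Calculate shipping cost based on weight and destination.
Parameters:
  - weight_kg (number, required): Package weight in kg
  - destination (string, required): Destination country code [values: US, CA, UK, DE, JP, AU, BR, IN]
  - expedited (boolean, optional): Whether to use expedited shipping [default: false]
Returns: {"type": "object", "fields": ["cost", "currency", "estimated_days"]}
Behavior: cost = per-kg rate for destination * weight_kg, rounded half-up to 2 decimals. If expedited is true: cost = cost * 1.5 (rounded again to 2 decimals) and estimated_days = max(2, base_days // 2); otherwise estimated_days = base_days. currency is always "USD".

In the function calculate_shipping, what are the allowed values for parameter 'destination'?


The calculate_shipping spec declares:
  - destination (string, required): Destination country code [values: US, CA, UK, DE, JP, AU, BR, IN]
Allowed values:
US, CA, UK, DE, JP, AU, BR, IN


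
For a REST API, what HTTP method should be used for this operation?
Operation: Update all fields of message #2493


GET = read, POST = create, PUT = update/replace, DELETE = remove
This operation is an update/replace.
PUT


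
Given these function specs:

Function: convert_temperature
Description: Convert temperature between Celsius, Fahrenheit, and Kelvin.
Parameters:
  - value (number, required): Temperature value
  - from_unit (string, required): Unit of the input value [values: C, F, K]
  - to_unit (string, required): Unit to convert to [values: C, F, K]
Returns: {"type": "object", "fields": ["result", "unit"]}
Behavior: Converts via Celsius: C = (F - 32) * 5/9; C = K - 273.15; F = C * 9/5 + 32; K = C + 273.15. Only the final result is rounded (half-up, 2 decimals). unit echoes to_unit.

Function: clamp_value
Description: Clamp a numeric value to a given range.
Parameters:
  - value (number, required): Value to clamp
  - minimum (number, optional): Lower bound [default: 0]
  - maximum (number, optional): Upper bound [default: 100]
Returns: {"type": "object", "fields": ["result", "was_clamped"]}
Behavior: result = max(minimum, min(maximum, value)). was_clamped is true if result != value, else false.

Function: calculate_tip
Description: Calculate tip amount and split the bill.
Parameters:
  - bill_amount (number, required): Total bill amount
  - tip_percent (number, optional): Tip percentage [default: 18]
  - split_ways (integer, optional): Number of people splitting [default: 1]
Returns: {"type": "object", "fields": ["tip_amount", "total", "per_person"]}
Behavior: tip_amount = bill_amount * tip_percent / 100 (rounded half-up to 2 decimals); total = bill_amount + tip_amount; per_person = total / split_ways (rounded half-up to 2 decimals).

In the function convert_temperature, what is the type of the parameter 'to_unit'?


The convert_temperature spec declares:
  - to_unit (string, required): Unit to convert to [values: C, F, K]
Type:
string


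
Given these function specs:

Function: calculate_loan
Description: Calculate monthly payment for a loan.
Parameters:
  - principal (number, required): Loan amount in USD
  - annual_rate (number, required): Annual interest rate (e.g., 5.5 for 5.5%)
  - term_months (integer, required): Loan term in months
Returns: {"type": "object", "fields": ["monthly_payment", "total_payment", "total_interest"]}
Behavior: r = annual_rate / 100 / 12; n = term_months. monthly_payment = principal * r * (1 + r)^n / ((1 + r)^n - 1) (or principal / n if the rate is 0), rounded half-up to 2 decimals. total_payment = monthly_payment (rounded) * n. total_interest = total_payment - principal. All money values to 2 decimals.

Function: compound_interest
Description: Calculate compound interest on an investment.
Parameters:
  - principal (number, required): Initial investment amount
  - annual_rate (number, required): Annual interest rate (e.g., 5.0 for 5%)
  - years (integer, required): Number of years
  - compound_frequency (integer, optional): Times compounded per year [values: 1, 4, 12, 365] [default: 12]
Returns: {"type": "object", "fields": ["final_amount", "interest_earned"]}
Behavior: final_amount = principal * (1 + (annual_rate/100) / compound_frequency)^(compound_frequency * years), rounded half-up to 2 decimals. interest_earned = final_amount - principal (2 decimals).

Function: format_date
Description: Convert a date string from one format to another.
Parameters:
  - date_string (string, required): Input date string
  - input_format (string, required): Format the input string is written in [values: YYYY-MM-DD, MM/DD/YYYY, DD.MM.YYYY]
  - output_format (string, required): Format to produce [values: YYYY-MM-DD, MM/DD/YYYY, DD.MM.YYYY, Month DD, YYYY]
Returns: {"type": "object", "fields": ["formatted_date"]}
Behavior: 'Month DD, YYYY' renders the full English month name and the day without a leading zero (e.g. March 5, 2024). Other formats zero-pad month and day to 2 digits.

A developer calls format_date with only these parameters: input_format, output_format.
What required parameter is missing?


Required parameters: date_string, input_format, output_format
Provided: input_format, output_format
Missing: date_string
date_string


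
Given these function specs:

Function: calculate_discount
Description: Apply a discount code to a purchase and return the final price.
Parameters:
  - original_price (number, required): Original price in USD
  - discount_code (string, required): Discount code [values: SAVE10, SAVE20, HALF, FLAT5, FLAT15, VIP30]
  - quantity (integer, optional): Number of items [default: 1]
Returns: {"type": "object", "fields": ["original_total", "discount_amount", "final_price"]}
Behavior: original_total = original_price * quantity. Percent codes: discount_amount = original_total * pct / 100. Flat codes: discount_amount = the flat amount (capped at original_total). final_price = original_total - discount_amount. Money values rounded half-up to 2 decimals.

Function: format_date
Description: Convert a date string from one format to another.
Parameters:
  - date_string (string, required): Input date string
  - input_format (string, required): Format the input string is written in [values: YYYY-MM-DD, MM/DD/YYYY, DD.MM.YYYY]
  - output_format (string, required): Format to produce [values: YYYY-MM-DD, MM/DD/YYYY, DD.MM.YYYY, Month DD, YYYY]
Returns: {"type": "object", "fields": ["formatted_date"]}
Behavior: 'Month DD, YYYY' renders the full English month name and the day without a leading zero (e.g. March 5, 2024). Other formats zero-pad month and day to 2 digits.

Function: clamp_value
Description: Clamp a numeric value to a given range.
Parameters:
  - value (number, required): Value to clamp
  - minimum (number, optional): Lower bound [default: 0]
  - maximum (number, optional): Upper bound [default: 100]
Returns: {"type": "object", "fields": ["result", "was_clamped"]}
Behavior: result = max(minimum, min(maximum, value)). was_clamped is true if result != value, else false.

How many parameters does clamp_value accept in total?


Parameters of clamp_value: value (required), minimum (optional), maximum (optional)
Total:
3


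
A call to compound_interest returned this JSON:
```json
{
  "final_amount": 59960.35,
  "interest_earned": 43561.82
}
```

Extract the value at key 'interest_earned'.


43561.82


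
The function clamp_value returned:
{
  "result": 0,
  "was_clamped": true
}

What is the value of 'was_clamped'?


true


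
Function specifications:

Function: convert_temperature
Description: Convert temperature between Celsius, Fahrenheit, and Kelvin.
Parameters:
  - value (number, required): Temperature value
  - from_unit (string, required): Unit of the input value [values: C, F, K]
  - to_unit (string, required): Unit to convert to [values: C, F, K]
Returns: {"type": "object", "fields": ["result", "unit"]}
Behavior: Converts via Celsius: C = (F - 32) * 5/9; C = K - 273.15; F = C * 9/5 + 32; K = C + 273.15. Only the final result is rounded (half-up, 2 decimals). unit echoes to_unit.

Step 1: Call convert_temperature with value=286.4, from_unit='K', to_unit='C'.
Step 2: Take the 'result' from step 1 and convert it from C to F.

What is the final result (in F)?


Step 1: convert_temperature(value=286.4, from_unit=K, to_unit=C)
  To C: 286.4 - 273.15 = 13.25
  Target is C: 13.25
  Round to 2 decimals: 13.25
  -> result = 13.25 C
Step 2: convert_temperature(value=13.25, from_unit=C, to_unit=F)
  Input already in C: 13.25
  To F: 13.25 * 9/5 + 32 = 55.85
  Round to 2 decimals: 55.85
  -> result = 55.85 F
55.85 F


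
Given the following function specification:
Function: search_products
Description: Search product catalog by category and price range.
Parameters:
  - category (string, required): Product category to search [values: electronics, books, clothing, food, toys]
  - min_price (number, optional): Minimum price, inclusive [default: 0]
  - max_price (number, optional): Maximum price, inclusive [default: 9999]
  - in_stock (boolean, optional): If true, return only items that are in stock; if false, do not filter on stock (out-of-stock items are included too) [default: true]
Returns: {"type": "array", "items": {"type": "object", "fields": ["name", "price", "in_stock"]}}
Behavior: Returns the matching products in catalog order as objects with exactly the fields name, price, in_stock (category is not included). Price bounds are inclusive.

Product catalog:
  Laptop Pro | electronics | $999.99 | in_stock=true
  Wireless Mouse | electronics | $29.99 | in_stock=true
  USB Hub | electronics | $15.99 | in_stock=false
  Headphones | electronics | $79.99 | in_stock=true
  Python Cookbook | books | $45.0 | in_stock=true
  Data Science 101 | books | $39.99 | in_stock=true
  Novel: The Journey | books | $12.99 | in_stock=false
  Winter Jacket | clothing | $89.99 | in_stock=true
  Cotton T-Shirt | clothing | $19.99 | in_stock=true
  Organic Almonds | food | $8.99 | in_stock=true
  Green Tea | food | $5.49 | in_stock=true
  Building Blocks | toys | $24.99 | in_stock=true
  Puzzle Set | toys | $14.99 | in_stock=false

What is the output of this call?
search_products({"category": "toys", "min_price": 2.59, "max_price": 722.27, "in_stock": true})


Filter: category=toys, 2.59 <= price <= 722.27, in-stock only
  Building Blocks ($24.99): keep
  Puzzle Set ($14.99): out of stock -> skip
Output:
[{"name": "Building Blocks", "price": 24.99, "in_stock": true}]


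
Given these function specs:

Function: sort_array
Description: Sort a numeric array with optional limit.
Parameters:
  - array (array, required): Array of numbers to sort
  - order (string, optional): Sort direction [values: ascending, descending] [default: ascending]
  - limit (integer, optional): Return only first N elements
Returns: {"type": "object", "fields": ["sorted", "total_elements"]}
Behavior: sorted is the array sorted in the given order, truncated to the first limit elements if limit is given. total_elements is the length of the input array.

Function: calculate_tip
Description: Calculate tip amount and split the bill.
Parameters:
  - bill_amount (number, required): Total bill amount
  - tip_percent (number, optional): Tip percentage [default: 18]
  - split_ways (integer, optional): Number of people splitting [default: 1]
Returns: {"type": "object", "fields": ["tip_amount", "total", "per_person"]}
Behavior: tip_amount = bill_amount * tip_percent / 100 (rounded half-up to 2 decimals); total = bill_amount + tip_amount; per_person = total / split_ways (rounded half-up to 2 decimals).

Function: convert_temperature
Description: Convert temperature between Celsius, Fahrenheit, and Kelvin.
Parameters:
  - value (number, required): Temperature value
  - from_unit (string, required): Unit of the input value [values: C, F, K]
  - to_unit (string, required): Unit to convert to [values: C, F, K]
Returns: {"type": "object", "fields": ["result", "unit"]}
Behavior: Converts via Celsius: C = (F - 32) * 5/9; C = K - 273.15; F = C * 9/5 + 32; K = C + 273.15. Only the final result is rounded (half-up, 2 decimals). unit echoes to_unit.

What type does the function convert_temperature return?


The convert_temperature spec declares Returns: {"type": "object", "fields": ["result", "unit"]}
Type:
object
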